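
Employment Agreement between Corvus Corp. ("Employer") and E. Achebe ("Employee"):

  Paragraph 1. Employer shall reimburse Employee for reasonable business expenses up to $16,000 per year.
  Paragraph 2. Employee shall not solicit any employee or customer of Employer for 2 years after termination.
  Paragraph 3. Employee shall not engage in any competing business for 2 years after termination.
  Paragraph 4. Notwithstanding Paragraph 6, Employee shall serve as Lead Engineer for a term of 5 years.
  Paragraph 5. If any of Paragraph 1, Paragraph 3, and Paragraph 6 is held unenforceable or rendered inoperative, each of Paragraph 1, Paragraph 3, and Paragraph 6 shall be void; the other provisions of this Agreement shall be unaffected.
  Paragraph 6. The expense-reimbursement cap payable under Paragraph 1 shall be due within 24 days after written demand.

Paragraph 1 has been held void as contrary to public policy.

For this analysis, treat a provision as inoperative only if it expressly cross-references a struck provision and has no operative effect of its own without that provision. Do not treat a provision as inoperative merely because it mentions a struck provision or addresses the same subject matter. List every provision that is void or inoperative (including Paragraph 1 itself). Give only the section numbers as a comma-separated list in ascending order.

1, 3, 6

Paragraph 1 is struck. The whole of Paragraph 6 is the payment deadline for the expense-reimbursement cap, defined by reference to Paragraph 1, so Paragraph 6 cannot stand once Paragraph 1 is removed. Paragraph 4 mentions Paragraph 6 but its own obligation stands independently of Paragraph 6, so Paragraph 4 is not affected. Paragraph 5 declares Paragraph 1, Paragraph 3, and Paragraph 6 mutually dependent; since one of them has fallen, all of them are of no effect. That brings down Paragraph 3 as well. The remainder continues in force under Paragraph 5. The provisions still in force are Paragraph 2, Paragraph 4, and Paragraph 5.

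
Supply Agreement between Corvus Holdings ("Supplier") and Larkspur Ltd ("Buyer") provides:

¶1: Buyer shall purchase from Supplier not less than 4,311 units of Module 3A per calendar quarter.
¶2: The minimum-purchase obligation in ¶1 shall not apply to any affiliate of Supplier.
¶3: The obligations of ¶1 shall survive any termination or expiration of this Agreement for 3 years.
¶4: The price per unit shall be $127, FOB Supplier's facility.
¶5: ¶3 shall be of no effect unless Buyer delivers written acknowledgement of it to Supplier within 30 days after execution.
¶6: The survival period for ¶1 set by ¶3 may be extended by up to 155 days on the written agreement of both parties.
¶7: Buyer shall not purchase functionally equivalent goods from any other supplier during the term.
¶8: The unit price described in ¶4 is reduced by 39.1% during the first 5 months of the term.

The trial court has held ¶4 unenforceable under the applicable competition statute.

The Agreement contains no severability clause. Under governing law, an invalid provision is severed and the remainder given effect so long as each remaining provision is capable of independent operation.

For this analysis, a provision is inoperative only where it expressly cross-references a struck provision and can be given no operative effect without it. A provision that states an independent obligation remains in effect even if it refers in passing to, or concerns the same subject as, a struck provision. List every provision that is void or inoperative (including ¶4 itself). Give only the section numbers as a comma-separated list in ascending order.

¶4 is struck. ¶8 operates only by reference to ¶4, so it falls with ¶4. With no severability clause, the stated default rule severs what cannot stand and enforces each remaining provision that can operate on its own. The provisions still in force are ¶1, ¶2, ¶3, ¶5, ¶6, and ¶7.

4, 8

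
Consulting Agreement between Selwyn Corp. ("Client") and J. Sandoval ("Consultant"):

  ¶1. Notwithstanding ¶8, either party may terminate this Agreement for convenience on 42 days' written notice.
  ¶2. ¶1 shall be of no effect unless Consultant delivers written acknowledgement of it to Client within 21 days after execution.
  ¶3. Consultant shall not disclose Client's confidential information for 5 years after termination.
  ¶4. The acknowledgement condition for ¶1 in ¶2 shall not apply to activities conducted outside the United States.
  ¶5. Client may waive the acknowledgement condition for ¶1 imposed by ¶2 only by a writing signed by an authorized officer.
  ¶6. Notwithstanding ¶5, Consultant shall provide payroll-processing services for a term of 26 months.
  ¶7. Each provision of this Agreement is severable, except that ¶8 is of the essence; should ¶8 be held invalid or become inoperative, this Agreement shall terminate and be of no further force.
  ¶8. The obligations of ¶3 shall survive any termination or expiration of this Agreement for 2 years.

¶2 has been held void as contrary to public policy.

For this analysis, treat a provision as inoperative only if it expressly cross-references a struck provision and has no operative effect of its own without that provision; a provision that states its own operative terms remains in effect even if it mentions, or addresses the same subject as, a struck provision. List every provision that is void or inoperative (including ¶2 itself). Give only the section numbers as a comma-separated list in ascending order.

2, 4, 5

¶2 is struck. ¶4 has no operative effect of its own apart from ¶2 and is therefore inoperative. The only function of ¶5 is the waiver condition for ¶2, so it cannot stand once ¶2 is removed. ¶6 mentions ¶5 but its own obligation stands independently of ¶5, so ¶6 is not affected. ¶7 makes ¶8 an essential term, but ¶8 is unaffected, so the severability proviso in ¶7 preserves the remaining provisions. That leaves ¶1, ¶3, ¶6, ¶7, and ¶8 in effect.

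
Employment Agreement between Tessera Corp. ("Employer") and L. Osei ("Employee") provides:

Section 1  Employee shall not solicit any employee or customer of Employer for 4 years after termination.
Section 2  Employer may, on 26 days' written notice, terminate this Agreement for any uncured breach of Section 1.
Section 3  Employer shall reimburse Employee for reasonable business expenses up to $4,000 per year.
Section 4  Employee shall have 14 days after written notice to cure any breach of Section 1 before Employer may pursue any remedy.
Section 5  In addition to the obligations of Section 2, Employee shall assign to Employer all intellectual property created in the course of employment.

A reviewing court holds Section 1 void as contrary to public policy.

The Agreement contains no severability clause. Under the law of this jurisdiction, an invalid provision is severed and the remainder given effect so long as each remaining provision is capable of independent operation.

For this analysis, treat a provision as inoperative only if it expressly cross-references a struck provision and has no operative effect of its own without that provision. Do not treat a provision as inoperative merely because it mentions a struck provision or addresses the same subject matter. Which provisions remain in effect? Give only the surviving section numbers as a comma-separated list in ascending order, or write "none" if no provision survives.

Section 1 is struck. Section 2 merely fixes the termination right for breach of Section 1; with Section 1 gone it has nothing to operate on and falls away. Section 4 merely fixes the cure period for breach of Section 1; with Section 1 gone it has nothing to operate on and falls away. Although Section 5 refers to Section 2, its operative terms do not depend on Section 2, so it remains in effect. With no severability clause, the stated default rule severs what cannot stand and enforces each remaining provision that can operate on its own. That leaves Section 3 and Section 5 in effect.

3, 5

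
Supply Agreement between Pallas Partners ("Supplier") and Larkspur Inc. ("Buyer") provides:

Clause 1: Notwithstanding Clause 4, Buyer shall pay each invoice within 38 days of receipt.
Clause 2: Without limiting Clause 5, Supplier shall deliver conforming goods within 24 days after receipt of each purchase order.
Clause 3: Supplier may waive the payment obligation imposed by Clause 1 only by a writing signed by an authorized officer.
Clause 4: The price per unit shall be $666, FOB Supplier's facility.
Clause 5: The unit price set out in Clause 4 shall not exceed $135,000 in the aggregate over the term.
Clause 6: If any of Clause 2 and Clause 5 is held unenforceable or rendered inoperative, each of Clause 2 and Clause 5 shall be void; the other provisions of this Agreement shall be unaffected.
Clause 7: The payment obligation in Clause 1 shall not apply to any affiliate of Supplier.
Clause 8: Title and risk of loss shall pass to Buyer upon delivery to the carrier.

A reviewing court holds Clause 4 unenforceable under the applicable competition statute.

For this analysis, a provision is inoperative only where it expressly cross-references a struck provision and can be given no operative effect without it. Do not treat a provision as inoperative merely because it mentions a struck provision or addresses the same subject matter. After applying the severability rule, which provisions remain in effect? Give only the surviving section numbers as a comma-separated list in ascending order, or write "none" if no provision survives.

1, 3, 6, 7, 8

Clause 4 is struck. Clause 5 does nothing except set the aggregate cap on the unit price by reference to Clause 4; with Clause 4 gone it has no independent effect and is inoperative. Although Clause 1 refers to Clause 4, its operative terms do not depend on Clause 4, so it remains in effect. Clause 6 declares Clause 2 and Clause 5 mutually dependent; since one of them has fallen, all of them are of no effect. That brings down Clause 2 as well. The remainder continues in force under Clause 6. The provisions still in force are Clause 1, Clause 3, Clause 6, Clause 7, and Clause 8.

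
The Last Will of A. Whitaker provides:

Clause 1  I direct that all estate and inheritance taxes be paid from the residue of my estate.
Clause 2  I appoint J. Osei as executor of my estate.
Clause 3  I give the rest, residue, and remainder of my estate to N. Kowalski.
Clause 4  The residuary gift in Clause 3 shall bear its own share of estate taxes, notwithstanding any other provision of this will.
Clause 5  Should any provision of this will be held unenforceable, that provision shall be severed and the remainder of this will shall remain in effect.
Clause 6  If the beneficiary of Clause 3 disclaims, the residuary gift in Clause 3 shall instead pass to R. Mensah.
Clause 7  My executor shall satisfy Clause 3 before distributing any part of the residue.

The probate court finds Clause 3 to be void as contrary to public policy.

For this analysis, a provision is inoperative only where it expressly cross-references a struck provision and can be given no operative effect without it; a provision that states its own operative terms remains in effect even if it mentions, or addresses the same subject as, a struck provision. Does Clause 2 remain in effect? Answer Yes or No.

Yes

Clause 3 is struck. Clause 4 has no operative effect of its own apart from Clause 3 and is therefore inoperative. Clause 6 operates only by reference to Clause 3, so it falls with Clause 3. Clause 7 merely fixes the priority direction for Clause 3; with Clause 3 gone it has nothing to operate on and falls away. Clause 5 is a severability clause and preserves every provision that can still be given independent effect. Clause 1, Clause 2, and Clause 5 remain in effect. Clause 2 is among the surviving provisions, so the answer is yes.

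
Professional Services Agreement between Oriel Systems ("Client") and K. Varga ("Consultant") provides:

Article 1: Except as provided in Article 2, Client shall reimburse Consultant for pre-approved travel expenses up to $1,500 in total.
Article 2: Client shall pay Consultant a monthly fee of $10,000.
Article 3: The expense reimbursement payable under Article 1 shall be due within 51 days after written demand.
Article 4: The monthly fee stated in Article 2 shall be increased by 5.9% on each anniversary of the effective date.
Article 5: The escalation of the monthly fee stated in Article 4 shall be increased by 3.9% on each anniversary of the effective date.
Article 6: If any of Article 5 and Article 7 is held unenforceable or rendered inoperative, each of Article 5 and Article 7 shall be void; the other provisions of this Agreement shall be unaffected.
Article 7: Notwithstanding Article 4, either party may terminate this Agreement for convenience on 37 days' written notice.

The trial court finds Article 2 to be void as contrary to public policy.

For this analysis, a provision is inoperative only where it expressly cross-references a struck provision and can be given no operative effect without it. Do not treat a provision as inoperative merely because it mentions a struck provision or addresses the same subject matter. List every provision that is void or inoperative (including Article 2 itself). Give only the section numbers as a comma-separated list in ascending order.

2, 4, 5, 7

Article 2 is struck. The whole of Article 4 is the escalation of the monthly fee, defined by reference to Article 2, so Article 4 cannot stand once Article 2 is removed. Article 5 does nothing except set the escalation of the escalation of the monthly fee by reference to Article 4; with Article 4 gone it has no independent effect and is inoperative. Article 1 mentions Article 2 but its own obligation stands independently of Article 2, so Article 1 is not affected. Article 6 declares Article 5 and Article 7 mutually dependent; since one of them has fallen, all of them are of no effect. That brings down Article 7 as well. The remainder continues in force under Article 6. That leaves Article 1, Article 3, and Article 6 in effect.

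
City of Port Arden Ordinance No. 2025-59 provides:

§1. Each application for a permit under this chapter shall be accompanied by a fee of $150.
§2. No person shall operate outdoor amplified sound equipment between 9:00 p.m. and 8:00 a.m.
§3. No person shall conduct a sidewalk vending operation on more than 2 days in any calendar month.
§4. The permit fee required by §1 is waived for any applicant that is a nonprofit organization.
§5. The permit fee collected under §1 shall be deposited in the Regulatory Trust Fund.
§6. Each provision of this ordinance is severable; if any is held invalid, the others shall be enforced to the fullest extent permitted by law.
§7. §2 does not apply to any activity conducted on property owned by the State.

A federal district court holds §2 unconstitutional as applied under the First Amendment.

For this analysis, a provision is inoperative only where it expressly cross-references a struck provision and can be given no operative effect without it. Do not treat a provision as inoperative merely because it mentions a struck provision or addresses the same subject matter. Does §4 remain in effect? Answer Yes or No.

§2 is struck. The only function of §7 is the public-property exemption from §2, so it cannot stand once §2 is removed. Under the severability clause in §6, the remaining provisions continue in force. That leaves §1, §3, §4, §5, and §6 in effect. §4 is among the surviving provisions, so the answer is yes.

Yes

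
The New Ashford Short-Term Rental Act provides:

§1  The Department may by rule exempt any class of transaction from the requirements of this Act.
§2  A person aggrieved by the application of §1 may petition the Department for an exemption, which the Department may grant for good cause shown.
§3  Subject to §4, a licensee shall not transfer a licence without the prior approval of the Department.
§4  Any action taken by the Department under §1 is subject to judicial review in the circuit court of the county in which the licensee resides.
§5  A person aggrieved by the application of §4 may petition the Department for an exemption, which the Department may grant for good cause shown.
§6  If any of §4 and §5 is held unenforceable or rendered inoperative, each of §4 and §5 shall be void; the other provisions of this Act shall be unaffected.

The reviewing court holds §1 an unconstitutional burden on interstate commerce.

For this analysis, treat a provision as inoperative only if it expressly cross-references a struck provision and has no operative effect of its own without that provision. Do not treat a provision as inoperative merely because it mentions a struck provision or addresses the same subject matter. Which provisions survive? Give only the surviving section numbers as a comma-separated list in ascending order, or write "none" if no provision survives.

3, 6

§1 is struck. The only function of §2 is the exemption procedure for §1, so it cannot stand once §1 is removed. §4 merely fixes the judicial-review right for §1; with §1 gone it has nothing to operate on and falls away. The only function of §5 is the exemption procedure for §4, so it cannot stand once §4 is removed. Although §3 refers to §4, its operative terms do not depend on §4, so it remains in effect. §6 declares §4 and §5 mutually dependent; since one of them has fallen, all of them are of no effect. The remainder continues in force under §6. That leaves §3 and §6 in effect.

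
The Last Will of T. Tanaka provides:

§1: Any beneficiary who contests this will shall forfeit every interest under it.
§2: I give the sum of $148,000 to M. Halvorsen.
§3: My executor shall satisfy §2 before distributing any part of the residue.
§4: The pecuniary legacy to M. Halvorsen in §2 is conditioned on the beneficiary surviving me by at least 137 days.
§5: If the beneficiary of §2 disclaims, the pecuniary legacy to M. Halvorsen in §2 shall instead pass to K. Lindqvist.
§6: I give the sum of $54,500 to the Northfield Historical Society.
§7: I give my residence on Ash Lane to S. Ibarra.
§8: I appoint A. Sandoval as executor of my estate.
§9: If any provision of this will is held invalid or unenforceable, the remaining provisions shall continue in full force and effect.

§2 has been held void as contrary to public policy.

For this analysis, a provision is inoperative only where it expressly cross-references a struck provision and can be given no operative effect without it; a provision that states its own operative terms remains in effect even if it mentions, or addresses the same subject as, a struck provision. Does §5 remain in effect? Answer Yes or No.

No

§2 is struck. §3 has no operative effect of its own apart from §2 and is therefore inoperative. §4 operates only by reference to §2, so it falls with §2. §5 has no operative effect of its own apart from §2 and is therefore inoperative. Under the severability clause in §9, the remaining provisions continue in force. §1, §6, §7, §8, and §9 remain in effect. §5 is among the inoperative provisions, so the answer is no.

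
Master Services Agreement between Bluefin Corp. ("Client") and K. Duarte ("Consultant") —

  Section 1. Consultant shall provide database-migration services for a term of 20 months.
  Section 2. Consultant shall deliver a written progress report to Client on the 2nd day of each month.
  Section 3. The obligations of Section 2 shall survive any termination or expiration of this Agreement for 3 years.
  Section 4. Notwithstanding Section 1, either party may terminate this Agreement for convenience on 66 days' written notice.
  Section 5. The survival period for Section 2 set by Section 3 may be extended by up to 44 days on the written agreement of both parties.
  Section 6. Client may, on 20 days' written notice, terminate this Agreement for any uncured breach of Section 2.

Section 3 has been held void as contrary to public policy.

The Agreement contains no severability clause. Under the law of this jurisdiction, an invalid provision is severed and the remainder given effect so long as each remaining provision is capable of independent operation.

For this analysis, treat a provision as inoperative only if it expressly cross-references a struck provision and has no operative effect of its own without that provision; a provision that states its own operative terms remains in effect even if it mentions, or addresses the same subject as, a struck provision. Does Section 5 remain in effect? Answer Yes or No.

No

Section 3 is struck. Section 5 has no operative effect of its own apart from Section 3 and is therefore inoperative. Under the stated default rule, only provisions that cannot operate independently fall away; the rest are enforced. The provisions still in force are Section 1, Section 2, Section 4, and Section 6. Section 5 is among the inoperative provisions, so the answer is no.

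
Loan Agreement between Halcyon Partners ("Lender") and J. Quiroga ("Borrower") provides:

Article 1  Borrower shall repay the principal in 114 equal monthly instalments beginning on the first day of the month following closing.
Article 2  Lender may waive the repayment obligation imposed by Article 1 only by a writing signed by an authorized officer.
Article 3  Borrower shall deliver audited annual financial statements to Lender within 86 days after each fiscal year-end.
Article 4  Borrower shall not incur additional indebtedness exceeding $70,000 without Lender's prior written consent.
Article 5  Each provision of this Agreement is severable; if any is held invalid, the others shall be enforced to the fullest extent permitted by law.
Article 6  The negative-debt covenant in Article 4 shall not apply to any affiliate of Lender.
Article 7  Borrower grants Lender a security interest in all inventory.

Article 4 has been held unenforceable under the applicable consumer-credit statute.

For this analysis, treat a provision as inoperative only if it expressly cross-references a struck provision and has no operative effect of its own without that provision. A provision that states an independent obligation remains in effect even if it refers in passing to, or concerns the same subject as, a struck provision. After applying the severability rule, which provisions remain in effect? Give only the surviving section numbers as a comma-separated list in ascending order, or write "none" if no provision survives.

Article 4 is struck. The whole of Article 6 is the carve-out from the negative-debt covenant, defined by reference to Article 4, so Article 6 cannot stand once Article 4 is removed. Under the severability clause in Article 5, the remaining provisions continue in force. Article 1, Article 2, Article 3, Article 5, and Article 7 remain in effect.

1, 2, 3, 5, 7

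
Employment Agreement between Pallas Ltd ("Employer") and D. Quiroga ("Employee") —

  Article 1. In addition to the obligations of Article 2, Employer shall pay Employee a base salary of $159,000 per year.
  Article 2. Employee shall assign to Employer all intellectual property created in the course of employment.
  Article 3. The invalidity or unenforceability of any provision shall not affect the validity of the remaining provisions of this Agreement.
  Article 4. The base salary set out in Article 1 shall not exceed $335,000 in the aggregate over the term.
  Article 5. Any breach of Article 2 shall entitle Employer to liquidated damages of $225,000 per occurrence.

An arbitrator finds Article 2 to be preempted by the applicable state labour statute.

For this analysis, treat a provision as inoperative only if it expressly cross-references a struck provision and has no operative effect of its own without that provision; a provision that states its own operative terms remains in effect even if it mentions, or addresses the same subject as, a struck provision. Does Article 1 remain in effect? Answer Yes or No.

Yes

Article 2 is struck. The whole of Article 5 is the liquidated-damages amount, defined by reference to Article 2, so Article 5 cannot stand once Article 2 is removed. Article 1 mentions Article 2 but its own obligation stands independently of Article 2, so Article 1 is not affected. Article 3 is a severability clause and preserves every provision that can still be given independent effect. Article 1, Article 3, and Article 4 remain in effect. Article 1 is among the surviving provisions, so the answer is yes.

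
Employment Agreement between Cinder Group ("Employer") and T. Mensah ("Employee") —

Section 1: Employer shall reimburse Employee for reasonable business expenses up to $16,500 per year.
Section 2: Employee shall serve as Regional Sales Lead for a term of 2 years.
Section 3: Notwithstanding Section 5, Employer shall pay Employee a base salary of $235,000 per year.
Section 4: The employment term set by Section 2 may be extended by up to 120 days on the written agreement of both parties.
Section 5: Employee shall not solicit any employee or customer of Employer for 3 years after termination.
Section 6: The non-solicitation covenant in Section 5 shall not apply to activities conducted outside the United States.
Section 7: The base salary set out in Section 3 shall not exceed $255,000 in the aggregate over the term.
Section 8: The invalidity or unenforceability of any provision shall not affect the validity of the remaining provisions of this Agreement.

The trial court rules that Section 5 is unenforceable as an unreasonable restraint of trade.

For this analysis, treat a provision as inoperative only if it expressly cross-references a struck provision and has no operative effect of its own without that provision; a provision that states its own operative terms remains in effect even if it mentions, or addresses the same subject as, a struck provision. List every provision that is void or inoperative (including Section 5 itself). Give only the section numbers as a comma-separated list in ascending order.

5, 6

Section 5 is struck. Section 6 has no operative effect of its own apart from Section 5 and is therefore inoperative. Although Section 3 refers to Section 5, its operative terms do not depend on Section 5, so it remains in effect. Under the severability clause in Section 8, the remaining provisions continue in force. The provisions still in force are Section 1, Section 2, Section 3, Section 4, Section 7, and Section 8.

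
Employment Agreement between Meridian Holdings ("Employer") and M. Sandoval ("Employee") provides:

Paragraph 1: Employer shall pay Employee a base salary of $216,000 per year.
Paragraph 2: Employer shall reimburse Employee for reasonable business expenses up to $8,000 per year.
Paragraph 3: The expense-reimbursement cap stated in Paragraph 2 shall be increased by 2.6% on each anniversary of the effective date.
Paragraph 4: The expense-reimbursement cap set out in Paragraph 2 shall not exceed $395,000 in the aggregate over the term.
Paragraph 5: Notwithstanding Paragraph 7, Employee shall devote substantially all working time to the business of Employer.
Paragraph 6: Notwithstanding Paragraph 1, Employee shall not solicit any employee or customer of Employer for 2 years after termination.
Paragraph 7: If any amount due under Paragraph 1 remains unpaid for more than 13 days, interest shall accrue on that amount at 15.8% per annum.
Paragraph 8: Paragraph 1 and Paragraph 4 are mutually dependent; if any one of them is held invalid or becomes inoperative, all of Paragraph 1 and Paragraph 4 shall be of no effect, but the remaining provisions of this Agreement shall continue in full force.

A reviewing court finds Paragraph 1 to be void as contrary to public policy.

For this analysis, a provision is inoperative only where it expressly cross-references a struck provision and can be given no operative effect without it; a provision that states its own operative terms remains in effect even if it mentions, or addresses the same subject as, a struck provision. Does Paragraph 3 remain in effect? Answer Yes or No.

Yes

Paragraph 1 is struck. Paragraph 7 has no operative effect of its own apart from Paragraph 1 and is therefore inoperative. Although Paragraph 5 refers to Paragraph 7, its operative terms do not depend on Paragraph 7, so it remains in effect. Although Paragraph 6 refers to Paragraph 1, its operative terms do not depend on Paragraph 1, so it remains in effect. Paragraph 8 declares Paragraph 1 and Paragraph 4 mutually dependent; since one of them has fallen, all of them are of no effect. That brings down Paragraph 4 as well. The remainder continues in force under Paragraph 8. The provisions still in force are Paragraph 2, Paragraph 3, Paragraph 5, Paragraph 6, and Paragraph 8. Paragraph 3 is among the surviving provisions, so the answer is yes.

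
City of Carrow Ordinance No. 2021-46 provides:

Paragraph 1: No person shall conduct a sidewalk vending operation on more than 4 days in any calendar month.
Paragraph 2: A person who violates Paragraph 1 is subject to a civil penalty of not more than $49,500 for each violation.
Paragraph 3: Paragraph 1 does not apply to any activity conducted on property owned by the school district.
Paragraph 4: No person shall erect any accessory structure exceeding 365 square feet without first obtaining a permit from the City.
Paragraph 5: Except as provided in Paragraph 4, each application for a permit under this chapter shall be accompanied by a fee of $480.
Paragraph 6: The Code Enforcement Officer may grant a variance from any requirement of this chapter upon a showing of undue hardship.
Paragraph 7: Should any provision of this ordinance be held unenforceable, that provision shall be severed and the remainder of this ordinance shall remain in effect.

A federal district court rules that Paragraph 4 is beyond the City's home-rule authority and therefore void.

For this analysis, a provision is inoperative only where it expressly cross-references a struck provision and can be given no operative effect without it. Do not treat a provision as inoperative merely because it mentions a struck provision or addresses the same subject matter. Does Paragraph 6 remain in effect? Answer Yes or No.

Yes

Paragraph 4 is struck. Although Paragraph 5 refers to Paragraph 4, its operative terms do not depend on Paragraph 4, so it remains in effect. No other provision's operative terms depend on Paragraph 4. Under the severability clause in Paragraph 7, the remaining provisions continue in force. Paragraph 1, Paragraph 2, Paragraph 3, Paragraph 5, Paragraph 6, and Paragraph 7 remain in effect. Paragraph 6 is among the surviving provisions, so the answer is yes.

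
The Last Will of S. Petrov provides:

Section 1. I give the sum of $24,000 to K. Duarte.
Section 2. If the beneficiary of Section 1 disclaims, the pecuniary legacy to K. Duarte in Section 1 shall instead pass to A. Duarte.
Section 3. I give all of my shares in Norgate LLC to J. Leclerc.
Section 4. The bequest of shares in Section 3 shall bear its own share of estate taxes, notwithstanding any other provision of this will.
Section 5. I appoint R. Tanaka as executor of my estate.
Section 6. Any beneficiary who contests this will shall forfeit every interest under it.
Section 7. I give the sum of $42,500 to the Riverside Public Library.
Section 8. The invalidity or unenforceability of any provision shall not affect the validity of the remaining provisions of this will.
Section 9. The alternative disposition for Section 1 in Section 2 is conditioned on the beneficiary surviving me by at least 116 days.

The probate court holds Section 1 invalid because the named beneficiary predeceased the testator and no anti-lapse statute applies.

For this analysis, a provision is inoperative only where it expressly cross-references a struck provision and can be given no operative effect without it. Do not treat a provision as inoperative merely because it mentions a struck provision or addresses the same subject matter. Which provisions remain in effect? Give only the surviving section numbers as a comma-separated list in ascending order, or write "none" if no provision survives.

Section 1 is struck. The only function of Section 2 is the alternative disposition for Section 1, so it cannot stand once Section 1 is removed. The only function of Section 9 is the survivorship condition on Section 2, so it cannot stand once Section 2 is removed. Under the severability clause in Section 8, the remaining provisions continue in force. Section 3, Section 4, Section 5, Section 6, Section 7, and Section 8 remain in effect.

3, 4, 5, 6, 7, 8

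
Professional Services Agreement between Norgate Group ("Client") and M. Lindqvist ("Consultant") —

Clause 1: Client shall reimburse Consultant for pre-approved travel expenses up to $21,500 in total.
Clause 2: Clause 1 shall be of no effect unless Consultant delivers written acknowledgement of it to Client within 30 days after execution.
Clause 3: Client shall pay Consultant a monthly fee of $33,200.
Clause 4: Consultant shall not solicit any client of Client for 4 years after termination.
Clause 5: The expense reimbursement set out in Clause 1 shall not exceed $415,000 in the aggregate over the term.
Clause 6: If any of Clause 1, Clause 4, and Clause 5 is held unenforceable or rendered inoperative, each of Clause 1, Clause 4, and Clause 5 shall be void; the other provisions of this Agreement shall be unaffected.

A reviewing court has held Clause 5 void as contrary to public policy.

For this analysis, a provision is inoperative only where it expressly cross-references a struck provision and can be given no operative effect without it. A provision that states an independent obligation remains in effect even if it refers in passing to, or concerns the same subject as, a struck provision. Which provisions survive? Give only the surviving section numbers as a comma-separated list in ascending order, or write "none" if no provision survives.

Clause 5 is struck. No other provision's operative terms depend on Clause 5. Clause 6 declares Clause 1, Clause 4, and Clause 5 mutually dependent; since one of them has fallen, all of them are of no effect. That brings down Clause 1 and Clause 4 as well. Clause 2 in turn depends solely on a provision now struck and likewise falls. The remainder continues in force under Clause 6. Clause 3 and Clause 6 remain in effect.

3, 6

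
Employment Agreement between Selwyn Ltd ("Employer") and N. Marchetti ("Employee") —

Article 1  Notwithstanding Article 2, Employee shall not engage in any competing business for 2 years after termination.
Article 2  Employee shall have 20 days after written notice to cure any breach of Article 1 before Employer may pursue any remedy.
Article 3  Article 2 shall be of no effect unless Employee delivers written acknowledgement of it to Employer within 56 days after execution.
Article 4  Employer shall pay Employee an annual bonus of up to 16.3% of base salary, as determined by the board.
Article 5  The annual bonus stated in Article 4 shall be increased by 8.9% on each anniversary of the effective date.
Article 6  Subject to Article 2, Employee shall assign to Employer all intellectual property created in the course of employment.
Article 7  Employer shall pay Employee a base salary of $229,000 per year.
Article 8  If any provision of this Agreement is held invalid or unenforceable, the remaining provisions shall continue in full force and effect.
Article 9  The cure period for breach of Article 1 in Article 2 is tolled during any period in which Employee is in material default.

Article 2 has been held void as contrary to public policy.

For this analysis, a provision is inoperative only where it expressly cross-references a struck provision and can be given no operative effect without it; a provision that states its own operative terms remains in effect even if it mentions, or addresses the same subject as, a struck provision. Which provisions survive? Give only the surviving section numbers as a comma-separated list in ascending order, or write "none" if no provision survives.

1, 4, 5, 6, 7, 8

Article 2 is struck. Article 3 operates only by reference to Article 2, so it falls with Article 2. The whole of Article 9 is the tolling of the cure period for breach of Article 1, defined by reference to Article 2, so Article 9 cannot stand once Article 2 is removed. Article 1 mentions Article 2 but its own obligation stands independently of Article 2, so Article 1 is not affected. Although Article 6 refers to Article 2, its operative terms do not depend on Article 2, so it remains in effect. Under the severability clause in Article 8, the remaining provisions continue in force. Article 1, Article 4, Article 5, Article 6, Article 7, and Article 8 remain in effect.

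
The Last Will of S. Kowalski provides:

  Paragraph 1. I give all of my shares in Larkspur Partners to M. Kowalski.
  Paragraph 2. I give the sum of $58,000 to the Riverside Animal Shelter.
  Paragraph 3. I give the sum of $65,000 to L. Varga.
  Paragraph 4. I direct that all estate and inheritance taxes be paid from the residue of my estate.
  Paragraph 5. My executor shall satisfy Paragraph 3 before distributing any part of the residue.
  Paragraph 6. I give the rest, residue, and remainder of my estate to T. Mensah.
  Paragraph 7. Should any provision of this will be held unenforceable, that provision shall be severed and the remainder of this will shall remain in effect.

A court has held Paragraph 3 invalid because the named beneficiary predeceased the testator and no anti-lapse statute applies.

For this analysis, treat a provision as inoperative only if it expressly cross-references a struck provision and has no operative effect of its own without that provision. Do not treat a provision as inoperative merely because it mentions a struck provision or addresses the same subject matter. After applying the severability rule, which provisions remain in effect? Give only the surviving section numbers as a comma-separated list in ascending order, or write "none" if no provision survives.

Paragraph 3 is struck. Paragraph 5 merely fixes the priority direction for Paragraph 3; with Paragraph 3 gone it has nothing to operate on and falls away. Under the severability clause in Paragraph 7, the remaining provisions continue in force. The provisions still in force are Paragraph 1, Paragraph 2, Paragraph 4, Paragraph 6, and Paragraph 7.

1, 2, 4, 6, 7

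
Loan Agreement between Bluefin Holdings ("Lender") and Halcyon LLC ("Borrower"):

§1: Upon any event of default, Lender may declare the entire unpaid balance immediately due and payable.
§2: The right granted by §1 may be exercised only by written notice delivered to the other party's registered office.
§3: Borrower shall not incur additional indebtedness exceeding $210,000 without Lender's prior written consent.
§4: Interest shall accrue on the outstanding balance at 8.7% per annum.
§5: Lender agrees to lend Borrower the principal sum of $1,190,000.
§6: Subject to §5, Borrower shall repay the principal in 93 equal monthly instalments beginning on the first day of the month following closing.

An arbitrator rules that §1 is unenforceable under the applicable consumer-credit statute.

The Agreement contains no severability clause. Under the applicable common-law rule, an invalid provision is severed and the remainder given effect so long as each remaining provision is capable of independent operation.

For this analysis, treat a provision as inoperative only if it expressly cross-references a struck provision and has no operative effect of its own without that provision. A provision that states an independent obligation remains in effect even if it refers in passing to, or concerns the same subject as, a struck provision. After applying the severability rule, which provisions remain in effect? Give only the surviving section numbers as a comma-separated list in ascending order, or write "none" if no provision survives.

3, 4, 5, 6

§1 is struck. §2 has no operative effect of its own apart from §1 and is therefore inoperative. With no severability clause, the stated default rule severs what cannot stand and enforces each remaining provision that can operate on its own. The provisions still in force are §3, §4, §5, and §6.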